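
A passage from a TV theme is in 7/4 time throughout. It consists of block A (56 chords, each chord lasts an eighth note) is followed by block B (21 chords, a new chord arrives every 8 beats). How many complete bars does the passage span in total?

28 bars

A: 56 × 0.5 = 28 beats = 4 bars.
B: 21 × 8 = 168 beats = 24 bars.
Total: 4 + 24 = 28 bars.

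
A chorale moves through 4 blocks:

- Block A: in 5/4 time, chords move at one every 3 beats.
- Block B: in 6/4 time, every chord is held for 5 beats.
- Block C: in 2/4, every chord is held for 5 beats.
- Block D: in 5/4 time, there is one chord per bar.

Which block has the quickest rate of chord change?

A: 5 beats/bar ÷ 3 beats/chord = 5/3 chords/bar.
B: 6 beats/bar ÷ 5 beats/chord = 1.2 chords/bar.
C: 2 beats/bar ÷ 5 beats/chord = 0.4 chords/bar.
D: 5 beats/bar ÷ 5 beats/chord = 1 chord/bar.
Fastest is A at 5/3 chords/bar.

Block A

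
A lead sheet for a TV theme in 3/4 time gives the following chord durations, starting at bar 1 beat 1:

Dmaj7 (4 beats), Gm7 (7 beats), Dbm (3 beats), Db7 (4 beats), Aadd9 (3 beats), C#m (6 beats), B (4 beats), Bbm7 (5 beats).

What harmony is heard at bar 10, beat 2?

B

Beat 2 of bar 10 is beat (10−1)×3 + 2 = 29 overall.
Running totals: Dmaj7 ends at 4, Gm7 ends at 11, Dbm ends at 14, Db7 ends at 18, Aadd9 ends at 21, C#m ends at 27, B ends at 31.
Beat 29 falls within B.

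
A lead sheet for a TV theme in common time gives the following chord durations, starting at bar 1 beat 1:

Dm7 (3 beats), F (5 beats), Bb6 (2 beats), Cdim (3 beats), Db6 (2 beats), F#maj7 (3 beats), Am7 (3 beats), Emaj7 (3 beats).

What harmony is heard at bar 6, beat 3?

Emaj7

Beat 3 of bar 6 is beat (6−1)×4 + 3 = 23 overall.
Running totals: Dm7 ends at 3, F ends at 8, Bb6 ends at 10, Cdim ends at 13, Db6 ends at 15, F#maj7 ends at 18, Am7 ends at 21, Emaj7 ends at 24.
Beat 23 falls within Emaj7.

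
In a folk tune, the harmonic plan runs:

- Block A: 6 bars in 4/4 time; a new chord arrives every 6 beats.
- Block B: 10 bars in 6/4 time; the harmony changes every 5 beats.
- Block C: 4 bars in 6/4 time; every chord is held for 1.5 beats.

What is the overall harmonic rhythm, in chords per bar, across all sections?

A: 6 bars of 4 beats is 24 beats; at 6 beats each that's 4 chords.
B: 10 bars of 6 beats is 60 beats; at 5 beats each that's 12 chords.
C: 4 bars of 6 beats is 24 beats; at 1.5 beats each that's 16 chords.
Overall: 32 chords over 20 bars → 32/20 = 1.6 chords per bar.

1.6 chords per bar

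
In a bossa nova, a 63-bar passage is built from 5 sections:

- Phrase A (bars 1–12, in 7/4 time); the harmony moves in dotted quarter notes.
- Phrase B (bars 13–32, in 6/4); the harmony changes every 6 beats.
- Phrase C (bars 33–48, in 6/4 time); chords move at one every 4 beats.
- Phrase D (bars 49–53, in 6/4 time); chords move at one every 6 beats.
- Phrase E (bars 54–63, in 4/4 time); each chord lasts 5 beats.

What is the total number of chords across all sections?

A: 12·7 = 84 beats, 84/1.5 = 56 chords.
B: 20·6 = 120 beats, 120/6 = 20 chords.
C: 16·6 = 96 beats, 96/4 = 24 chords.
D: 5·6 = 30 beats, 30/6 = 5 chords.
E: 10·4 = 40 beats, 40/5 = 8 chords.
Total: 56 + 20 + 24 + 5 + 8 = 113.

113 chords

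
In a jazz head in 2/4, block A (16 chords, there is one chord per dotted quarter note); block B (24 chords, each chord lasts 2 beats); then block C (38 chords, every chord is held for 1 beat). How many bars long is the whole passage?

55 bars

A: 16 × 1.5 = 24 beats = 12 bars.
B: 24 × 2 = 48 beats = 24 bars.
C: 38 × 1 = 38 beats = 19 bars.
Total: 12 + 24 + 19 = 55 bars.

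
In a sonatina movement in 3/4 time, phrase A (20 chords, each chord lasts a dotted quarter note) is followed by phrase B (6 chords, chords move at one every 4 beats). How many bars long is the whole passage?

A: 20 × 1.5 = 30 beats = 10 bars.
B: 6 × 4 = 24 beats = 8 bars.
Total: 10 + 8 = 18 bars.

18 bars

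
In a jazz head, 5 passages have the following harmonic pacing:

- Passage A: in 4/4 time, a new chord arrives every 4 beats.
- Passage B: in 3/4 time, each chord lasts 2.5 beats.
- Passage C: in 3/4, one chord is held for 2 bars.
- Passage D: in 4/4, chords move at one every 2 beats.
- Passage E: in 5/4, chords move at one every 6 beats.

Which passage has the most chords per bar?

Passage D

A: each chord is 4 beats in 4/4, so 1 per bar.
B: each chord is 2.5 beats in 3/4, so 1.2 per bar.
C: each chord is 6 beats in 3/4, so 0.5 per bar.
D: each chord is 2 beats in 4/4, so 2 per bar.
E: each chord is 6 beats in 5/4, so 5/6 per bar.
Fastest is D at 2 chords/bar.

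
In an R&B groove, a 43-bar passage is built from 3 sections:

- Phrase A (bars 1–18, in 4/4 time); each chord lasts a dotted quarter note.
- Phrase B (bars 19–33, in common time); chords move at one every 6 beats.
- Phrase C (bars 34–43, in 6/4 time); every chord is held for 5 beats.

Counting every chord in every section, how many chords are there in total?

A: 18 bars × 4 beats = 72 beats; 1.5 beats/chord → 48 chords.
B: 15 bars × 4 beats = 60 beats; 6 beats/chord → 10 chords.
C: 10 bars × 6 beats = 60 beats; 5 beats/chord → 12 chords.
Total: 48 + 10 + 12 = 70.

70 chords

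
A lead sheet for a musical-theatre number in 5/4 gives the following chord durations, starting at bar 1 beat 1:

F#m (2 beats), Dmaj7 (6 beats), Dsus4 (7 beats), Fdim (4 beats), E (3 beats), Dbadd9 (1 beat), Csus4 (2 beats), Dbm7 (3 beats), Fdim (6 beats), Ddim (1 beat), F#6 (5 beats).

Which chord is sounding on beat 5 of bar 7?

Ddim

Beat 5 of bar 7 is beat (7−1)×5 + 5 = 35 overall.
Running totals: F#m ends at 2, Dmaj7 ends at 8, Dsus4 ends at 15, Fdim ends at 19, E ends at 22, Dbadd9 ends at 23, Csus4 ends at 25, Dbm7 ends at 28, Fdim ends at 34, Ddim ends at 35.
Beat 35 falls within Ddim.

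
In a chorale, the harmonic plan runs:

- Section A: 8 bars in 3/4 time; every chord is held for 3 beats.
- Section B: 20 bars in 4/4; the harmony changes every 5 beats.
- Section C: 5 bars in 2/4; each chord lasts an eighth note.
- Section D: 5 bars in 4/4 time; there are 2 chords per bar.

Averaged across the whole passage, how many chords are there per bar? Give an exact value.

A: 8 × 3 = 24 beats ÷ 3 = 8 chords.
B: 20 × 4 = 80 beats ÷ 5 = 16 chords.
C: 5 × 2 = 10 beats ÷ 0.5 = 20 chords.
D: 5 × 4 = 20 beats ÷ 2 = 10 chords.
Overall: 54 chords over 38 bars → 54/38 = 27/19 chords per bar.

27/19 chords per bar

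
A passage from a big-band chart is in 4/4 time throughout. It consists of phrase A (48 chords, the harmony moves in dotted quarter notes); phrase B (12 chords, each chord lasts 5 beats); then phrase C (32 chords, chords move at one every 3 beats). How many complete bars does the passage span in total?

A: 48 × 1.5 = 72 beats = 18 bars.
B: 12 × 5 = 60 beats = 15 bars.
C: 32 × 3 = 96 beats = 24 bars.
Total: 18 + 15 + 24 = 57 bars.

57 bars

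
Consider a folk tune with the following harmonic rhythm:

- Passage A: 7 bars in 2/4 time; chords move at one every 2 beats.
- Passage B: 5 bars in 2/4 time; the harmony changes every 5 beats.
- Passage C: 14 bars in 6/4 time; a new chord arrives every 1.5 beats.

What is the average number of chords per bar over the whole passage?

A: 7 bars of 2 beats is 14 beats; at 2 beats each that's 7 chords.
B: 5 bars of 2 beats is 10 beats; at 5 beats each that's 2 chords.
C: 14 bars of 6 beats is 84 beats; at 1.5 beats each that's 56 chords.
Overall: 65 chords over 26 bars → 65/26 = 2.5 chords per bar.

2.5 chords per bar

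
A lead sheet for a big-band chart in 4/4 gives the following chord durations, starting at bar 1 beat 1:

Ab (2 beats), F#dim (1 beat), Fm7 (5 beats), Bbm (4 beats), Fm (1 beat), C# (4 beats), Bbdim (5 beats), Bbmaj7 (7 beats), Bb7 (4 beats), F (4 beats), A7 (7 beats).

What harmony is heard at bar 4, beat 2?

Beat 2 of bar 4 is beat (4−1)×4 + 2 = 14 overall.
Running totals: Ab ends at 2, F#dim ends at 3, Fm7 ends at 8, Bbm ends at 12, Fm ends at 13, C# ends at 17.
Beat 14 falls within C#.

C#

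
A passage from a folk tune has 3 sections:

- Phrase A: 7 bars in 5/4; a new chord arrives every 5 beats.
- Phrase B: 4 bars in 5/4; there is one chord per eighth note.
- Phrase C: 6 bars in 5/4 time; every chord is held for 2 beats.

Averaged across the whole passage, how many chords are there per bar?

62/17 chords per bar

A: 7 × 5 = 35 beats ÷ 5 = 7 chords.
B: 4 × 5 = 20 beats ÷ 0.5 = 40 chords.
C: 6 × 5 = 30 beats ÷ 2 = 15 chords.
Overall: 62 chords over 17 bars → 62/17 = 62/17 chords per bar.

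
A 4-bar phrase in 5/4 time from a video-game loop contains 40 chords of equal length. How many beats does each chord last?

4 bars × 5 beats/bar = 20 beats total.
20 beats ÷ 40 chords = 0.5 beats per chord.
(That is an eighth note.)

0.5 beats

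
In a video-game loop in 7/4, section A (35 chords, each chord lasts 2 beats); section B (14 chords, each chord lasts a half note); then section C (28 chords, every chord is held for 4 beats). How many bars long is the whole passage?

A: 35 × 2 = 70 beats = 10 bars.
B: 14 × 2 = 28 beats = 4 bars.
C: 28 × 4 = 112 beats = 16 bars.
Total: 10 + 4 + 16 = 30 bars.

30 bars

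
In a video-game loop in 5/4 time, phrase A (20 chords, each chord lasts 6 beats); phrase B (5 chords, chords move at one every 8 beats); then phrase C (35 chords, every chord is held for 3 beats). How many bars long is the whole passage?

A: 20 × 6 = 120 beats = 24 bars.
B: 5 × 8 = 40 beats = 8 bars.
C: 35 × 3 = 105 beats = 21 bars.
Total: 24 + 8 + 21 = 53 bars.

53 bars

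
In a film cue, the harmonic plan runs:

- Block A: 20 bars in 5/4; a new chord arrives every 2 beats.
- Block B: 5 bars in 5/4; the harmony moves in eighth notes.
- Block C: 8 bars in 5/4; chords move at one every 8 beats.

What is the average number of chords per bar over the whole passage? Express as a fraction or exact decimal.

A: 20 bars of 5 beats is 100 beats; at 2 beats each that's 50 chords.
B: 5 bars of 5 beats is 25 beats; at 0.5 beats each that's 50 chords.
C: 8 bars of 5 beats is 40 beats; at 8 beats each that's 5 chords.
Overall: 105 chords over 33 bars → 105/33 = 35/11 chords per bar.

35/11 chords per bar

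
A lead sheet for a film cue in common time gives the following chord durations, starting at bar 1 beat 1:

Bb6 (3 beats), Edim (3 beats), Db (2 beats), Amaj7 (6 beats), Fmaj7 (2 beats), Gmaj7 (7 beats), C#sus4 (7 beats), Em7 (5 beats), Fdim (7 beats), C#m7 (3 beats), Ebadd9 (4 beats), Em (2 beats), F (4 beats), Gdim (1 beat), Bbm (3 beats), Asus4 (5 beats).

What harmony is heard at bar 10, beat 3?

Beat 3 of bar 10 is beat (10−1)×4 + 3 = 39 overall.
Running totals: Bb6 ends at 3, Edim ends at 6, Db ends at 8, Amaj7 ends at 14, Fmaj7 ends at 16, Gmaj7 ends at 23, C#sus4 ends at 30, Em7 ends at 35, Fdim ends at 42.
Beat 39 falls within Fdim.

Fdim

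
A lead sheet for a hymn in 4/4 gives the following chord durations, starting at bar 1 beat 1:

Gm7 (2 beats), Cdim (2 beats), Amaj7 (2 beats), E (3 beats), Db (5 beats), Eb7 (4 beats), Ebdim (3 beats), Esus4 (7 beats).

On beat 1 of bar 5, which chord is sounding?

Eb7

Beat 1 of bar 5 is beat (5−1)×4 + 1 = 17 overall.
Running totals: Gm7 ends at 2, Cdim ends at 4, Amaj7 ends at 6, E ends at 9, Db ends at 14, Eb7 ends at 18.
Beat 17 falls within Eb7.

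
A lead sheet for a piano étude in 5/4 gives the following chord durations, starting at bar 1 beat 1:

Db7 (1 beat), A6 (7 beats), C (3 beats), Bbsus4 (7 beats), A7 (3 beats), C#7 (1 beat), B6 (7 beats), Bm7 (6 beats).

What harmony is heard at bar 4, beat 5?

A7

Beat 5 of bar 4 is beat (4−1)×5 + 5 = 20 overall.
Running totals: Db7 ends at 1, A6 ends at 8, C ends at 11, Bbsus4 ends at 18, A7 ends at 21.
Beat 20 falls within A7.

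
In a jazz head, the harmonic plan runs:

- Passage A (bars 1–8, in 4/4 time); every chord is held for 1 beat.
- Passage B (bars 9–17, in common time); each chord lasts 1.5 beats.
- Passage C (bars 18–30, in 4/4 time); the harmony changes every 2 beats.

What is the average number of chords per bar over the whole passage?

A: 8 × 4 = 32 beats ÷ 1 = 32 chords.
B: 9 × 4 = 36 beats ÷ 1.5 = 24 chords.
C: 13 × 4 = 52 beats ÷ 2 = 26 chords.
Overall: 82 chords over 30 bars → 82/30 = 41/15 chords per bar.

41/15 chords per bar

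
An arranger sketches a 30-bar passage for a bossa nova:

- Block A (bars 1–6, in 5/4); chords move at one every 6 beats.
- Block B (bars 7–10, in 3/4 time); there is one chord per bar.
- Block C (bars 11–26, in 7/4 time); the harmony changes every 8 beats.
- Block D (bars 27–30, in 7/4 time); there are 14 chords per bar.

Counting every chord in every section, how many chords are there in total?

79 chords

A: 6·5 = 30 beats, 30/6 = 5 chords.
B: 4·3 = 12 beats, 12/3 = 4 chords.
C: 16·7 = 112 beats, 112/8 = 14 chords.
D: 4·7 = 28 beats, 28/0.5 = 56 chords.
Total: 5 + 4 + 14 + 56 = 79.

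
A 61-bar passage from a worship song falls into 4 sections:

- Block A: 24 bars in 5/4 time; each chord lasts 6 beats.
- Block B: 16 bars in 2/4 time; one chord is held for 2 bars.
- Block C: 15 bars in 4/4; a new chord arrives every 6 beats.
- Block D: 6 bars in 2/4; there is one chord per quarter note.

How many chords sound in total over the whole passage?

50 chords

A: 24 bars × 5 beats = 120 beats; 6 beats/chord → 20 chords.
B: 16 bars × 2 beats = 32 beats; 4 beats/chord → 8 chords.
C: 15 bars × 4 beats = 60 beats; 6 beats/chord → 10 chords.
D: 6 bars × 2 beats = 12 beats; 1 beat/chord → 12 chords.
Total: 20 + 8 + 10 + 12 = 50.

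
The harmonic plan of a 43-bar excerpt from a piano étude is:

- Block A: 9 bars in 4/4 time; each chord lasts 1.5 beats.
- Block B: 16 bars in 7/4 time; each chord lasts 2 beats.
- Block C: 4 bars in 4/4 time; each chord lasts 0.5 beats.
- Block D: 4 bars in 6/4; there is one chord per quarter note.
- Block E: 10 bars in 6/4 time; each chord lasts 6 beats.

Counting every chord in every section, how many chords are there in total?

A: 9 bars × 4 beats = 36 beats; 1.5 beats/chord → 24 chords.
B: 16 bars × 7 beats = 112 beats; 2 beats/chord → 56 chords.
C: 4 bars × 4 beats = 16 beats; 0.5 beats/chord → 32 chords.
D: 4 bars × 6 beats = 24 beats; 1 beat/chord → 24 chords.
E: 10 bars × 6 beats = 60 beats; 6 beats/chord → 10 chords.
Total: 24 + 56 + 32 + 24 + 10 = 146.

146 chords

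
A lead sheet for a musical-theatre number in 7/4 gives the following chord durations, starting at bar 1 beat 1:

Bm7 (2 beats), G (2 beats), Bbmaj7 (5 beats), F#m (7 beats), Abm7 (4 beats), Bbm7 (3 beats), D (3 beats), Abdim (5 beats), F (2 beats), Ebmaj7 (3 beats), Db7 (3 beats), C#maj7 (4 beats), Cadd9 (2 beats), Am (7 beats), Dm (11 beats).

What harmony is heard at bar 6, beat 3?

Db7

Beat 3 of bar 6 is beat (6−1)×7 + 3 = 38 overall.
Running totals: Bm7 ends at 2, G ends at 4, Bbmaj7 ends at 9, F#m ends at 16, Abm7 ends at 20, Bbm7 ends at 23, D ends at 26, Abdim ends at 31, F ends at 33, Ebmaj7 ends at 36, Db7 ends at 39.
Beat 38 falls within Db7.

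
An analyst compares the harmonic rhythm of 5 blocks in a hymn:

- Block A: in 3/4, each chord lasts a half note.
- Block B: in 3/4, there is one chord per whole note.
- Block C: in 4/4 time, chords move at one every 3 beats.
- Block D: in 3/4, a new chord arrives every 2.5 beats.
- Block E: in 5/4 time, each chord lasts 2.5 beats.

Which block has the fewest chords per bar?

A: 3 beats/bar ÷ 2 beats/chord = 1.5 chords/bar.
B: 3 beats/bar ÷ 4 beats/chord = 0.75 chords/bar.
C: 4 beats/bar ÷ 3 beats/chord = 4/3 chords/bar.
D: 3 beats/bar ÷ 2.5 beats/chord = 1.2 chords/bar.
E: 5 beats/bar ÷ 2.5 beats/chord = 2 chords/bar.
Slowest is B at 0.75 chords/bar.

Block B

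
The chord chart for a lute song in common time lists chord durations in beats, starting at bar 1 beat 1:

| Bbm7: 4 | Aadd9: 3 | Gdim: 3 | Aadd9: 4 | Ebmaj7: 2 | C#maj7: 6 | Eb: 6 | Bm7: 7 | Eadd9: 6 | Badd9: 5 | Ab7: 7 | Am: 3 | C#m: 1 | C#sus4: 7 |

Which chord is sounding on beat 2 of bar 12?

Badd9

Beat 2 of bar 12 is beat (12−1)×4 + 2 = 46 overall.
Running totals: Bbm7 ends at 4, Aadd9 ends at 7, Gdim ends at 10, Aadd9 ends at 14, Ebmaj7 ends at 16, C#maj7 ends at 22, Eb ends at 28, Bm7 ends at 35, Eadd9 ends at 41, Badd9 ends at 46.
Beat 46 falls within Badd9.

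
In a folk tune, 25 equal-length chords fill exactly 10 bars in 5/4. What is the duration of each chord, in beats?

10 bars × 5 beats/bar = 50 beats total.
50 beats ÷ 25 chords = 2 beats per chord.
(That is a half note.)

2 beats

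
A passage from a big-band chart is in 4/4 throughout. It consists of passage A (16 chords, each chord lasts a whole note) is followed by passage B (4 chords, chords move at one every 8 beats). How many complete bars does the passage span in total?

24 bars

A: 16 × 4 = 64 beats = 16 bars.
B: 4 × 8 = 32 beats = 8 bars.
Total: 16 + 8 = 24 bars.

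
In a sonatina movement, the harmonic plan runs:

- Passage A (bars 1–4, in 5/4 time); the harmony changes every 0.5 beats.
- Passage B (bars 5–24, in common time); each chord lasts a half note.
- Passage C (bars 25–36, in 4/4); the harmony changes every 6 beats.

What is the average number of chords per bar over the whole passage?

22/9 chords per bar

A: 4 × 5 = 20 beats ÷ 0.5 = 40 chords.
B: 20 × 4 = 80 beats ÷ 2 = 40 chords.
C: 12 × 4 = 48 beats ÷ 6 = 8 chords.
Overall: 88 chords over 36 bars → 88/36 = 22/9 chords per bar.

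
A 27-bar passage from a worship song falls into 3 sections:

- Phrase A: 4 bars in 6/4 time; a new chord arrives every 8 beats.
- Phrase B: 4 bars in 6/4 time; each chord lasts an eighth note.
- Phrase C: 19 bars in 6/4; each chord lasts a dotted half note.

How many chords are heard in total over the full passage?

89 chords

A has 24 beats and chords last 8 each, so 3 chords.
B has 24 beats and chords last 0.5 each, so 48 chords.
C has 114 beats and chords last 3 each, so 38 chords.
Total: 3 + 48 + 38 = 89.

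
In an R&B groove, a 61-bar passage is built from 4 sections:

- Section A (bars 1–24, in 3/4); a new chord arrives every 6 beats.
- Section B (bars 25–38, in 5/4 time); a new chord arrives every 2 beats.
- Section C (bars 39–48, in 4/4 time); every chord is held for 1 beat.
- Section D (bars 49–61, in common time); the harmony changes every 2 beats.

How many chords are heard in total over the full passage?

A: 24·3 = 72 beats, 72/6 = 12 chords.
B: 14·5 = 70 beats, 70/2 = 35 chords.
C: 10·4 = 40 beats, 40/1 = 40 chords.
D: 13·4 = 52 beats, 52/2 = 26 chords.
Total: 12 + 35 + 40 + 26 = 113.

113 chords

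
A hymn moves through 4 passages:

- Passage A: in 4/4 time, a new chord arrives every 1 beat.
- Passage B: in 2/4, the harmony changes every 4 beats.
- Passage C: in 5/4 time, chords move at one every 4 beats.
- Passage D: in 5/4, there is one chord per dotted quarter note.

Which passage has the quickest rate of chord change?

Passage A

A: 4 beats/bar ÷ 1 beat/chord = 4 chords/bar.
B: 2 beats/bar ÷ 4 beats/chord = 0.5 chords/bar.
C: 5 beats/bar ÷ 4 beats/chord = 1.25 chords/bar.
D: 5 beats/bar ÷ 1.5 beats/chord = 10/3 chords/bar.
Fastest is A at 4 chords/bar.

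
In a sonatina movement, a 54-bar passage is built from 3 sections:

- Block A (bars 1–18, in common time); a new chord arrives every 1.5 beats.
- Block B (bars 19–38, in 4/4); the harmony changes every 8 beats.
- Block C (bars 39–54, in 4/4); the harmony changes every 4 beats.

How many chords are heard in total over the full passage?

A has 72 beats and chords last 1.5 each, so 48 chords.
B has 80 beats and chords last 8 each, so 10 chords.
C has 64 beats and chords last 4 each, so 16 chords.
Total: 48 + 10 + 16 = 74.

74 chords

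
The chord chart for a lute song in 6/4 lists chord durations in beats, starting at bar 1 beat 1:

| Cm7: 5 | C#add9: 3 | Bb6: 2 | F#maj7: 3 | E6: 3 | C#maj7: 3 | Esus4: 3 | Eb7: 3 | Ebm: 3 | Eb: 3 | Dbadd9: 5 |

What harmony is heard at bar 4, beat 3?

Esus4

Beat 3 of bar 4 is beat (4−1)×6 + 3 = 21 overall.
Running totals: Cm7 ends at 5, C#add9 ends at 8, Bb6 ends at 10, F#maj7 ends at 13, E6 ends at 16, C#maj7 ends at 19, Esus4 ends at 22.
Beat 21 falls within Esus4.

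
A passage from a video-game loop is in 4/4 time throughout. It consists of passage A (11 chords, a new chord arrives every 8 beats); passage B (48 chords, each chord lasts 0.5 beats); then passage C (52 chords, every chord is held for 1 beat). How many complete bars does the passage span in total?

A: 11 × 8 = 88 beats = 22 bars.
B: 48 × 0.5 = 24 beats = 6 bars.
C: 52 × 1 = 52 beats = 13 bars.
Total: 22 + 6 + 13 = 41 bars.

41 bars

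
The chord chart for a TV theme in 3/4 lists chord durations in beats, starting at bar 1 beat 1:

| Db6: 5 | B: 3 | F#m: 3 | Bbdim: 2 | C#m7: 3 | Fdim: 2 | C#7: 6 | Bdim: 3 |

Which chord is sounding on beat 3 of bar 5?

C#m7

Beat 3 of bar 5 is beat (5−1)×3 + 3 = 15 overall.
Running totals: Db6 ends at 5, B ends at 8, F#m ends at 11, Bbdim ends at 13, C#m7 ends at 16.
Beat 15 falls within C#m7.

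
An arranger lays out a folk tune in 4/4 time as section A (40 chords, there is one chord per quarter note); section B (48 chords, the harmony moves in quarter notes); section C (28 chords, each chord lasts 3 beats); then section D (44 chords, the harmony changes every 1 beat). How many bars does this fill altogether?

A: 40 × 1 = 40 beats = 10 bars.
B: 48 × 1 = 48 beats = 12 bars.
C: 28 × 3 = 84 beats = 21 bars.
D: 44 × 1 = 44 beats = 11 bars.
Total: 10 + 12 + 21 + 11 = 54 bars.

54 bars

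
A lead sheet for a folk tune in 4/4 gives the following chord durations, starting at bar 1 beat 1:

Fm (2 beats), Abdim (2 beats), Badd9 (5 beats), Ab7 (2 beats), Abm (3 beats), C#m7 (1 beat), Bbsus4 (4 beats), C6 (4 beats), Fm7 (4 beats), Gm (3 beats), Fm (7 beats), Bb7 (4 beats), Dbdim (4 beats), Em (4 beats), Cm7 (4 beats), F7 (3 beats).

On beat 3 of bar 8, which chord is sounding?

Fm

Beat 3 of bar 8 is beat (8−1)×4 + 3 = 31 overall.
Running totals: Fm ends at 2, Abdim ends at 4, Badd9 ends at 9, Ab7 ends at 11, Abm ends at 14, C#m7 ends at 15, Bbsus4 ends at 19, C6 ends at 23, Fm7 ends at 27, Gm ends at 30, Fm ends at 37.
Beat 31 falls within Fm.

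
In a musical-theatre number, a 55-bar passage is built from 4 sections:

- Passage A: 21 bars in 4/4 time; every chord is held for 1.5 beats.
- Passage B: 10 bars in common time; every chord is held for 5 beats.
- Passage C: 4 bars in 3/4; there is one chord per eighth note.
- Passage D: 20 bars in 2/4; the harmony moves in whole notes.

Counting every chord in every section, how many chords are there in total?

98 chords

A: 21 bars × 4 beats = 84 beats; 1.5 beats/chord → 56 chords.
B: 10 bars × 4 beats = 40 beats; 5 beats/chord → 8 chords.
C: 4 bars × 3 beats = 12 beats; 0.5 beats/chord → 24 chords.
D: 20 bars × 2 beats = 40 beats; 4 beats/chord → 10 chords.
Total: 56 + 8 + 24 + 10 = 98.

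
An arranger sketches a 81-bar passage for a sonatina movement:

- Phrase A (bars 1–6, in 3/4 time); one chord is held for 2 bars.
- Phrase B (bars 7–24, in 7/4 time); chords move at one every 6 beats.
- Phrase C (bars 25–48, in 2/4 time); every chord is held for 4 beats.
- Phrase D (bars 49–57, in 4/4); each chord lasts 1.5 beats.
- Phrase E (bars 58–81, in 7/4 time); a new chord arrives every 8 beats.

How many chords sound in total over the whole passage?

81 chords

A: 6·3 = 18 beats, 18/6 = 3 chords.
B: 18·7 = 126 beats, 126/6 = 21 chords.
C: 24·2 = 48 beats, 48/4 = 12 chords.
D: 9·4 = 36 beats, 36/1.5 = 24 chords.
E: 24·7 = 168 beats, 168/8 = 21 chords.
Total: 3 + 21 + 12 + 24 + 21 = 81.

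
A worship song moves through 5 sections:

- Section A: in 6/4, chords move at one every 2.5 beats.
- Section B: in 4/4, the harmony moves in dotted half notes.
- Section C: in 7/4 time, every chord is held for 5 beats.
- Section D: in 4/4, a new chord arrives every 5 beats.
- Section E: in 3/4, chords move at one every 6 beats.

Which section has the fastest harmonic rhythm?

Section A

A: each chord is 2.5 beats in 6/4, so 2.4 per bar.
B: each chord is 3 beats in 4/4, so 4/3 per bar.
C: each chord is 5 beats in 7/4, so 1.4 per bar.
D: each chord is 5 beats in 4/4, so 0.8 per bar.
E: each chord is 6 beats in 3/4, so 0.5 per bar.
Fastest is A at 2.4 chords/bar.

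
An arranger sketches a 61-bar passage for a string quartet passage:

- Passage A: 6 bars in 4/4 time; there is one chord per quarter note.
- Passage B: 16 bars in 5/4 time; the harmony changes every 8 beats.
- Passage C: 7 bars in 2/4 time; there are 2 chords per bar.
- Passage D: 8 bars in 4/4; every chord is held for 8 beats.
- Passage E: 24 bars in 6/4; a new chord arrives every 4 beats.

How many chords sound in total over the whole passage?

88 chords

A: 6 bars × 4 beats = 24 beats; 1 beat/chord → 24 chords.
B: 16 bars × 5 beats = 80 beats; 8 beats/chord → 10 chords.
C: 7 bars × 2 beats = 14 beats; 1 beat/chord → 14 chords.
D: 8 bars × 4 beats = 32 beats; 8 beats/chord → 4 chords.
E: 24 bars × 6 beats = 144 beats; 4 beats/chord → 36 chords.
Total: 24 + 10 + 14 + 4 + 36 = 88.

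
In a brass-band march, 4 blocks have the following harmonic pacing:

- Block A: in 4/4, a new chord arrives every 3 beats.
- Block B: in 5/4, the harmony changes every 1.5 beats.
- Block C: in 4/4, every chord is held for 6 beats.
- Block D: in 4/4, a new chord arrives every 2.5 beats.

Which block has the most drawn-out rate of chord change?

Block C

A: 4/3 = 4/3 chords/bar.
B: 5/1.5 = 10/3 chords/bar.
C: 4/6 = 2/3 chords/bar.
D: 4/2.5 = 1.6 chords/bar.
Slowest is C at 2/3 chords/bar.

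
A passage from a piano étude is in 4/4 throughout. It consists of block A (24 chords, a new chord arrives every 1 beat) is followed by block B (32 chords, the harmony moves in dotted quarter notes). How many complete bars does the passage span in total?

A: 24 × 1 = 24 beats = 6 bars.
B: 32 × 1.5 = 48 beats = 12 bars.
Total: 6 + 12 = 18 bars.

18 bars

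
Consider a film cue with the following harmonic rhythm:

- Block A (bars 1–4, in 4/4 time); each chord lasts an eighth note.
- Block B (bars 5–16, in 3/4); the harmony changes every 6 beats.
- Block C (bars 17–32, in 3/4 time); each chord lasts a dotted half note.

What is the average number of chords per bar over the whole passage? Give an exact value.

A: 4 × 4 = 16 beats ÷ 0.5 = 32 chords.
B: 12 × 3 = 36 beats ÷ 6 = 6 chords.
C: 16 × 3 = 48 beats ÷ 3 = 16 chords.
Overall: 54 chords over 32 bars → 54/32 = 27/16 chords per bar.

27/16 chords per bar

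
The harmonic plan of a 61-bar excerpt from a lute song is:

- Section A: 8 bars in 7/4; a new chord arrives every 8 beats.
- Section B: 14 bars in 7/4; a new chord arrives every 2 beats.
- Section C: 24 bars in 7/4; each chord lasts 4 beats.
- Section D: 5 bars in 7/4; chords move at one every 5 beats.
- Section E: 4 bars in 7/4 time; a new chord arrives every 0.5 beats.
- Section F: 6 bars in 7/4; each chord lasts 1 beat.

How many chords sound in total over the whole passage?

203 chords

A: 8 bars × 7 beats = 56 beats; 8 beats/chord → 7 chords.
B: 14 bars × 7 beats = 98 beats; 2 beats/chord → 49 chords.
C: 24 bars × 7 beats = 168 beats; 4 beats/chord → 42 chords.
D: 5 bars × 7 beats = 35 beats; 5 beats/chord → 7 chords.
E: 4 bars × 7 beats = 28 beats; 0.5 beats/chord → 56 chords.
F: 6 bars × 7 beats = 42 beats; 1 beat/chord → 42 chords.
Total: 7 + 49 + 42 + 7 + 56 + 42 = 203.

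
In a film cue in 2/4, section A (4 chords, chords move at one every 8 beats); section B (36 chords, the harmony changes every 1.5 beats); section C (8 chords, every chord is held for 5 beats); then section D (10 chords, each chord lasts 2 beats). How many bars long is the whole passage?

A: 4 × 8 = 32 beats = 16 bars.
B: 36 × 1.5 = 54 beats = 27 bars.
C: 8 × 5 = 40 beats = 20 bars.
D: 10 × 2 = 20 beats = 10 bars.
Total: 16 + 27 + 20 + 10 = 73 bars.

73 bars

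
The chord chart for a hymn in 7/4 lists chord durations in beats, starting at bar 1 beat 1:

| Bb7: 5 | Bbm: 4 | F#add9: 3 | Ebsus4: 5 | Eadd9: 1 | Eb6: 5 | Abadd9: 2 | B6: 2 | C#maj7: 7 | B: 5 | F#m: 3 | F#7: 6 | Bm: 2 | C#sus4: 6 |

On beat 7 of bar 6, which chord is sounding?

F#m

Beat 7 of bar 6 is beat (6−1)×7 + 7 = 42 overall.
Running totals: Bb7 ends at 5, Bbm ends at 9, F#add9 ends at 12, Ebsus4 ends at 17, Eadd9 ends at 18, Eb6 ends at 23, Abadd9 ends at 25, B6 ends at 27, C#maj7 ends at 34, B ends at 39, F#m ends at 42.
Beat 42 falls within F#m.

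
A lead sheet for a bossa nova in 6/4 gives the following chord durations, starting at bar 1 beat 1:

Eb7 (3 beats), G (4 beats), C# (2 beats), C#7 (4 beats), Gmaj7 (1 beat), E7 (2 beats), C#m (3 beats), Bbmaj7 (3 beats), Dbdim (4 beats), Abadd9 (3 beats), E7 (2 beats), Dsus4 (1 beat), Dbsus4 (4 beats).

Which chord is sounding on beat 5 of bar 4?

Dbdim

Beat 5 of bar 4 is beat (4−1)×6 + 5 = 23 overall.
Running totals: Eb7 ends at 3, G ends at 7, C# ends at 9, C#7 ends at 13, Gmaj7 ends at 14, E7 ends at 16, C#m ends at 19, Bbmaj7 ends at 22, Dbdim ends at 26.
Beat 23 falls within Dbdim.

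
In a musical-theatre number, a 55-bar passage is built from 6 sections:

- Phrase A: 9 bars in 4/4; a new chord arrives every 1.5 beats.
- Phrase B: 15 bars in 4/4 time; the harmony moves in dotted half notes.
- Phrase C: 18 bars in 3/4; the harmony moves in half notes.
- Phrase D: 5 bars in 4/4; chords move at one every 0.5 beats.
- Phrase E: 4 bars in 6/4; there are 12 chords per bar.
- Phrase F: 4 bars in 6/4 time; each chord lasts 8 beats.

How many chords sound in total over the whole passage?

A has 36 beats and chords last 1.5 each, so 24 chords.
B has 60 beats and chords last 3 each, so 20 chords.
C has 54 beats and chords last 2 each, so 27 chords.
D has 20 beats and chords last 0.5 each, so 40 chords.
E has 24 beats and chords last 0.5 each, so 48 chords.
F has 24 beats and chords last 8 each, so 3 chords.
Total: 24 + 20 + 27 + 40 + 48 + 3 = 162.

162 chords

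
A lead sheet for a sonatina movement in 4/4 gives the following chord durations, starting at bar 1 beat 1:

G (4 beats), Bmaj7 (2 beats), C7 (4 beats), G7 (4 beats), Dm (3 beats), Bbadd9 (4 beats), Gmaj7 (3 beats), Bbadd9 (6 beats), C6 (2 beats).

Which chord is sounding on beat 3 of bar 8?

C6

Beat 3 of bar 8 is beat (8−1)×4 + 3 = 31 overall.
Running totals: G ends at 4, Bmaj7 ends at 6, C7 ends at 10, G7 ends at 14, Dm ends at 17, Bbadd9 ends at 21, Gmaj7 ends at 24, Bbadd9 ends at 30, C6 ends at 32.
Beat 31 falls within C6.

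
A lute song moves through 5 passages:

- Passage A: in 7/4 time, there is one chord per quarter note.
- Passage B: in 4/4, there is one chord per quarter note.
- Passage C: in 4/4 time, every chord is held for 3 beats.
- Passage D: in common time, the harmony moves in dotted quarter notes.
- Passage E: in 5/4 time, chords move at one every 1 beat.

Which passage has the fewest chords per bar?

Passage C

A: each chord is 1 beat in 7/4, so 7 per bar.
B: each chord is 1 beat in 4/4, so 4 per bar.
C: each chord is 3 beats in 4/4, so 4/3 per bar.
D: each chord is 1.5 beats in 4/4, so 8/3 per bar.
E: each chord is 1 beat in 5/4, so 5 per bar.
Slowest is C at 4/3 chords/bar.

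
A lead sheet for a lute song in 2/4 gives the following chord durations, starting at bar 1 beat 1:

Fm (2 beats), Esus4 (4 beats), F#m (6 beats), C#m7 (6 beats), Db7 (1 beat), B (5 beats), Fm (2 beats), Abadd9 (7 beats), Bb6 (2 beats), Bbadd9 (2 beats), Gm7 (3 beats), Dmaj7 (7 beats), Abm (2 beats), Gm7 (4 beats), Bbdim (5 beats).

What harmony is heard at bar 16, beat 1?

Abadd9

Beat 1 of bar 16 is beat (16−1)×2 + 1 = 31 overall.
Running totals: Fm ends at 2, Esus4 ends at 6, F#m ends at 12, C#m7 ends at 18, Db7 ends at 19, B ends at 24, Fm ends at 26, Abadd9 ends at 33.
Beat 31 falls within Abadd9.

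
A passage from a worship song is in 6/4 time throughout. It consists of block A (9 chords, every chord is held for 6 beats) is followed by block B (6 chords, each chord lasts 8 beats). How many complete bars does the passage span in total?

A: 9 × 6 = 54 beats = 9 bars.
B: 6 × 8 = 48 beats = 8 bars.
Total: 9 + 8 = 17 bars.

17 bars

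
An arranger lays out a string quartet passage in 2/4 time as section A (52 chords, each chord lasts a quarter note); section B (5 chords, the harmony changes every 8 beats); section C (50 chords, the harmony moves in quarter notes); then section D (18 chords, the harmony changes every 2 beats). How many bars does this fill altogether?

89 bars

A: 52 × 1 = 52 beats = 26 bars.
B: 5 × 8 = 40 beats = 20 bars.
C: 50 × 1 = 50 beats = 25 bars.
D: 18 × 2 = 36 beats = 18 bars.
Total: 26 + 20 + 25 + 18 = 89 bars.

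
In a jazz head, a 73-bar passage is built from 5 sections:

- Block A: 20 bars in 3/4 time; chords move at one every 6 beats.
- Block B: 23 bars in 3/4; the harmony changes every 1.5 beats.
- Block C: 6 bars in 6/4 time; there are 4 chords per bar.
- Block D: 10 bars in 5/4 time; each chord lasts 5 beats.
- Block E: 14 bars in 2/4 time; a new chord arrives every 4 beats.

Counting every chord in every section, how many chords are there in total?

97 chords

A has 60 beats and chords last 6 each, so 10 chords.
B has 69 beats and chords last 1.5 each, so 46 chords.
C has 36 beats and chords last 1.5 each, so 24 chords.
D has 50 beats and chords last 5 each, so 10 chords.
E has 28 beats and chords last 4 each, so 7 chords.
Total: 10 + 46 + 24 + 10 + 7 = 97.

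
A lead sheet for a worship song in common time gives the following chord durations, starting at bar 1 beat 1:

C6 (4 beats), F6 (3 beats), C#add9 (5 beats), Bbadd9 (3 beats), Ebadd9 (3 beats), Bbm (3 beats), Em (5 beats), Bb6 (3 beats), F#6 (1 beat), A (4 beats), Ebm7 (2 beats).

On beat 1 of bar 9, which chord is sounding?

A

Beat 1 of bar 9 is beat (9−1)×4 + 1 = 33 overall.
Running totals: C6 ends at 4, F6 ends at 7, C#add9 ends at 12, Bbadd9 ends at 15, Ebadd9 ends at 18, Bbm ends at 21, Em ends at 26, Bb6 ends at 29, F#6 ends at 30, A ends at 34.
Beat 33 falls within A.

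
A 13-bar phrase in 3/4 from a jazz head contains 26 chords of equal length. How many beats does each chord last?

13 bars × 3 beats/bar = 39 beats total.
39 beats ÷ 26 chords = 1.5 beats per chord.
(That is a dotted quarter note.)

1.5 beats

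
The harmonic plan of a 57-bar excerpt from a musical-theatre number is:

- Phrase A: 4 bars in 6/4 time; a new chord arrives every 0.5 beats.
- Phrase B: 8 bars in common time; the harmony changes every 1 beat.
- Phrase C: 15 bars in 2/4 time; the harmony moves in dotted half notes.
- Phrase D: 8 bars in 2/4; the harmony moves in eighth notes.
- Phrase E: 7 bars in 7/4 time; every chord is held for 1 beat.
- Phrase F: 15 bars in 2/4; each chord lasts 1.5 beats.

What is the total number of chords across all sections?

191 chords

A: 4·6 = 24 beats, 24/0.5 = 48 chords.
B: 8·4 = 32 beats, 32/1 = 32 chords.
C: 15·2 = 30 beats, 30/3 = 10 chords.
D: 8·2 = 16 beats, 16/0.5 = 32 chords.
E: 7·7 = 49 beats, 49/1 = 49 chords.
F: 15·2 = 30 beats, 30/1.5 = 20 chords.
Total: 48 + 32 + 10 + 32 + 49 + 20 = 191.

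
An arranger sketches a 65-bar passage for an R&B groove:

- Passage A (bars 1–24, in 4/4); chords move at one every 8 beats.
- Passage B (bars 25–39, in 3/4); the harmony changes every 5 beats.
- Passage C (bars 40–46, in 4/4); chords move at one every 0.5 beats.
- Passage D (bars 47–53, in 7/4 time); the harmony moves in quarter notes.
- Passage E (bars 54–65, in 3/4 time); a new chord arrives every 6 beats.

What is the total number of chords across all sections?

132 chords

A: 24 bars × 4 beats = 96 beats; 8 beats/chord → 12 chords.
B: 15 bars × 3 beats = 45 beats; 5 beats/chord → 9 chords.
C: 7 bars × 4 beats = 28 beats; 0.5 beats/chord → 56 chords.
D: 7 bars × 7 beats = 49 beats; 1 beat/chord → 49 chords.
E: 12 bars × 3 beats = 36 beats; 6 beats/chord → 6 chords.
Total: 12 + 9 + 56 + 49 + 6 = 132.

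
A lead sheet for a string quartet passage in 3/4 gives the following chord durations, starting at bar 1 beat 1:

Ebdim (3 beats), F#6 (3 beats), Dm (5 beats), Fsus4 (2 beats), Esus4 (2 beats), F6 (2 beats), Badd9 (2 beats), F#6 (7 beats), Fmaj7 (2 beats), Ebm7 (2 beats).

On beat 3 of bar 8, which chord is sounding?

F#6

Beat 3 of bar 8 is beat (8−1)×3 + 3 = 24 overall.
Running totals: Ebdim ends at 3, F#6 ends at 6, Dm ends at 11, Fsus4 ends at 13, Esus4 ends at 15, F6 ends at 17, Badd9 ends at 19, F#6 ends at 26.
Beat 24 falls within F#6.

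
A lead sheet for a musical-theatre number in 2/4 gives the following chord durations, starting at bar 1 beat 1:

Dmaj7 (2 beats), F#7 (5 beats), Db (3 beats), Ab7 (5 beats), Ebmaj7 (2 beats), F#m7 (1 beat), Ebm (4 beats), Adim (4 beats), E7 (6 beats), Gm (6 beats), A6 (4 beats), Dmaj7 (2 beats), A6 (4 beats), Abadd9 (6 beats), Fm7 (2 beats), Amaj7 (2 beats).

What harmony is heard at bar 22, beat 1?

Dmaj7

Beat 1 of bar 22 is beat (22−1)×2 + 1 = 43 overall.
Running totals: Dmaj7 ends at 2, F#7 ends at 7, Db ends at 10, Ab7 ends at 15, Ebmaj7 ends at 17, F#m7 ends at 18, Ebm ends at 22, Adim ends at 26, E7 ends at 32, Gm ends at 38, A6 ends at 42, Dmaj7 ends at 44.
Beat 43 falls within Dmaj7.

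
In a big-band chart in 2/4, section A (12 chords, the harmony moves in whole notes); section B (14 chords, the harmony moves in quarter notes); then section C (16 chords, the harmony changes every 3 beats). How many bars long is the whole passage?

55 bars

A: 12 × 4 = 48 beats = 24 bars.
B: 14 × 1 = 14 beats = 7 bars.
C: 16 × 3 = 48 beats = 24 bars.
Total: 24 + 7 + 24 = 55 bars.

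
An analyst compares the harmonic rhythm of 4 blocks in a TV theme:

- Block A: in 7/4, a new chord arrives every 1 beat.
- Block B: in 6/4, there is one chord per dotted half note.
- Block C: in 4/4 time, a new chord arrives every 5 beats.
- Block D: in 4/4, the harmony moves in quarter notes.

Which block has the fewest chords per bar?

Block C

A: 7/1 = 7 chords/bar.
B: 6/3 = 2 chords/bar.
C: 4/5 = 0.8 chords/bar.
D: 4/1 = 4 chords/bar.
Slowest is C at 0.8 chords/bar.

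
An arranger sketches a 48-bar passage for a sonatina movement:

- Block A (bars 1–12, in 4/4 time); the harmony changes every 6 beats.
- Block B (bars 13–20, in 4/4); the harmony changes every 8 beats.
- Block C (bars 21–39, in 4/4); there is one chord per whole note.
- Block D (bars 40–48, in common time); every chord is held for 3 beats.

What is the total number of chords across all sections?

43 chords

A: 12 bars × 4 beats = 48 beats; 6 beats/chord → 8 chords.
B: 8 bars × 4 beats = 32 beats; 8 beats/chord → 4 chords.
C: 19 bars × 4 beats = 76 beats; 4 beats/chord → 19 chords.
D: 9 bars × 4 beats = 36 beats; 3 beats/chord → 12 chords.
Total: 8 + 4 + 19 + 12 = 43.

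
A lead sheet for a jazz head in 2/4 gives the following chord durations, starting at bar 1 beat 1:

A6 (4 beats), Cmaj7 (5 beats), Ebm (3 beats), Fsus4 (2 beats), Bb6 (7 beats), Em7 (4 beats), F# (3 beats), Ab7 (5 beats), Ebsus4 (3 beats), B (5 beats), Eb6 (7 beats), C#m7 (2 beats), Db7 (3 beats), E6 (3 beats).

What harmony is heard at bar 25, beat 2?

Beat 2 of bar 25 is beat (25−1)×2 + 2 = 50 overall.
Running totals: A6 ends at 4, Cmaj7 ends at 9, Ebm ends at 12, Fsus4 ends at 14, Bb6 ends at 21, Em7 ends at 25, F# ends at 28, Ab7 ends at 33, Ebsus4 ends at 36, B ends at 41, Eb6 ends at 48, C#m7 ends at 50.
Beat 50 falls within C#m7.

C#m7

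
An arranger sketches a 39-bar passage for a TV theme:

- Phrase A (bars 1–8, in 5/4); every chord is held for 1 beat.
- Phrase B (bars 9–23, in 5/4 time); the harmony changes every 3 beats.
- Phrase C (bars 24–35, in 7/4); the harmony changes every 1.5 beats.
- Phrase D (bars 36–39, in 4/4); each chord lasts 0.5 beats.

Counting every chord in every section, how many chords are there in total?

153 chords

A: 8 bars × 5 beats = 40 beats; 1 beat/chord → 40 chords.
B: 15 bars × 5 beats = 75 beats; 3 beats/chord → 25 chords.
C: 12 bars × 7 beats = 84 beats; 1.5 beats/chord → 56 chords.
D: 4 bars × 4 beats = 16 beats; 0.5 beats/chord → 32 chords.
Total: 40 + 25 + 56 + 32 = 153.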